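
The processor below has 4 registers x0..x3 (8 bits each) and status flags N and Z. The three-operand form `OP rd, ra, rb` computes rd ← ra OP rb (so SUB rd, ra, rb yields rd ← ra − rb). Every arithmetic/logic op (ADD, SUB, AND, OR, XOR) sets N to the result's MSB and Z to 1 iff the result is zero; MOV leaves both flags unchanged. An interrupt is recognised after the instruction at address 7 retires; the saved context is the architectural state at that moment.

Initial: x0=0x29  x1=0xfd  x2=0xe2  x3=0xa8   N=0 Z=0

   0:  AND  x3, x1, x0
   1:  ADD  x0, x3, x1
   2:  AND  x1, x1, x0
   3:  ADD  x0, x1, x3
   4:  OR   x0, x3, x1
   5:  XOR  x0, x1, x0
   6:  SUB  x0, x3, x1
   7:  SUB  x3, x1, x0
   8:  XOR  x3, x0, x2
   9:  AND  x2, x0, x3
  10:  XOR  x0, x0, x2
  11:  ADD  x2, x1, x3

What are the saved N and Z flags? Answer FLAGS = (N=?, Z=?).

FLAGS = (N=0, Z=0)

after  0: x0=0x29 x1=0xfd x2=0xe2 x3=0x29  N=0 Z=0
after  1: x0=0x26 x1=0xfd x2=0xe2 x3=0x29  N=0 Z=0
after  2: x0=0x26 x1=0x24 x2=0xe2 x3=0x29  N=0 Z=0
after  3: x0=0x4d x1=0x24 x2=0xe2 x3=0x29  N=0 Z=0
after  4: x0=0x2d x1=0x24 x2=0xe2 x3=0x29  N=0 Z=0
after  5: x0=0x09 x1=0x24 x2=0xe2 x3=0x29  N=0 Z=0
after  6: x0=0x05 x1=0x24 x2=0xe2 x3=0x29  N=0 Z=0
after  7: x0=0x05 x1=0x24 x2=0xe2 x3=0x1f  N=0 Z=0
-- IRQ taken; context saved, return-PC = 8 --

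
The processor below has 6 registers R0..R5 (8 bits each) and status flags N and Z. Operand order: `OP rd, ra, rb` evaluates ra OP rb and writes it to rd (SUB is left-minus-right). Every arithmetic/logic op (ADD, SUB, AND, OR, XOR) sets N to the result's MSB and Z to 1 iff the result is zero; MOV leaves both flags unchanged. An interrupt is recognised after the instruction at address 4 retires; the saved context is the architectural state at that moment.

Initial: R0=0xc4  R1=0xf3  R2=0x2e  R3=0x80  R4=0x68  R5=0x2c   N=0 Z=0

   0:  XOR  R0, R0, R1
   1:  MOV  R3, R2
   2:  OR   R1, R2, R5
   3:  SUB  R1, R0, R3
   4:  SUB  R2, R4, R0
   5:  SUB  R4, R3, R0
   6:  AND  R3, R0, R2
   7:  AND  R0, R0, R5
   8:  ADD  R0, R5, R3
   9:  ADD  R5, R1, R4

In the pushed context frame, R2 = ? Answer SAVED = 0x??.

SAVED = 0x31

after  0: R0=0x37 R1=0xf3 R2=0x2e R3=0x80 R4=0x68 R5=0x2c  N=0 Z=0
after  1: R0=0x37 R1=0xf3 R2=0x2e R3=0x2e R4=0x68 R5=0x2c  N=0 Z=0
after  2: R0=0x37 R1=0x2e R2=0x2e R3=0x2e R4=0x68 R5=0x2c  N=0 Z=0
after  3: R0=0x37 R1=0x09 R2=0x2e R3=0x2e R4=0x68 R5=0x2c  N=0 Z=0
after  4: R0=0x37 R1=0x09 R2=0x31 R3=0x2e R4=0x68 R5=0x2c  N=0 Z=0
-- IRQ taken; context saved, return-PC = 5 --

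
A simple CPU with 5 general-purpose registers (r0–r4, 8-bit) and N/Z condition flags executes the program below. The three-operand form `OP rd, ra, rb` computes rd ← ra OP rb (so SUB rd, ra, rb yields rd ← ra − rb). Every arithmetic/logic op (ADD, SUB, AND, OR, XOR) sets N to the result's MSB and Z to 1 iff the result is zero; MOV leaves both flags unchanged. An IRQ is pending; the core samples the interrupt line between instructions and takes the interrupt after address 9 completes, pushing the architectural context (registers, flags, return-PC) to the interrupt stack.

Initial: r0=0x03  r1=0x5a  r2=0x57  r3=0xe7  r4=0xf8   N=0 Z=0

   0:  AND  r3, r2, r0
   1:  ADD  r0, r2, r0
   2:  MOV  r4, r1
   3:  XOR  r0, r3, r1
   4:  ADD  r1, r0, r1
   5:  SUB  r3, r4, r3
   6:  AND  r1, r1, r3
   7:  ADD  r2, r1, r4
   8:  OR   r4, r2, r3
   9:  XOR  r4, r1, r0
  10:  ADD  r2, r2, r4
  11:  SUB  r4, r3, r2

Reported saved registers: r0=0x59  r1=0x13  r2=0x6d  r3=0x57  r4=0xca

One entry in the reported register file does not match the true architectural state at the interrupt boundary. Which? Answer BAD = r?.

after  0: r0=0x03 r1=0x5a r2=0x57 r3=0x03 r4=0xf8  N=0 Z=0
after  1: r0=0x5a r1=0x5a r2=0x57 r3=0x03 r4=0xf8  N=0 Z=0
after  2: r0=0x5a r1=0x5a r2=0x57 r3=0x03 r4=0x5a  N=0 Z=0
after  3: r0=0x59 r1=0x5a r2=0x57 r3=0x03 r4=0x5a  N=0 Z=0
after  4: r0=0x59 r1=0xb3 r2=0x57 r3=0x03 r4=0x5a  N=1 Z=0
after  5: r0=0x59 r1=0xb3 r2=0x57 r3=0x57 r4=0x5a  N=0 Z=0
after  6: r0=0x59 r1=0x13 r2=0x57 r3=0x57 r4=0x5a  N=0 Z=0
after  7: r0=0x59 r1=0x13 r2=0x6d r3=0x57 r4=0x5a  N=0 Z=0
after  8: r0=0x59 r1=0x13 r2=0x6d r3=0x57 r4=0x7f  N=0 Z=0
after  9: r0=0x59 r1=0x13 r2=0x6d r3=0x57 r4=0x4a  N=0 Z=0
-- IRQ taken; context saved, return-PC = 10 --
mismatch: r4: reported 0xca vs actual 0x4a

BAD = r4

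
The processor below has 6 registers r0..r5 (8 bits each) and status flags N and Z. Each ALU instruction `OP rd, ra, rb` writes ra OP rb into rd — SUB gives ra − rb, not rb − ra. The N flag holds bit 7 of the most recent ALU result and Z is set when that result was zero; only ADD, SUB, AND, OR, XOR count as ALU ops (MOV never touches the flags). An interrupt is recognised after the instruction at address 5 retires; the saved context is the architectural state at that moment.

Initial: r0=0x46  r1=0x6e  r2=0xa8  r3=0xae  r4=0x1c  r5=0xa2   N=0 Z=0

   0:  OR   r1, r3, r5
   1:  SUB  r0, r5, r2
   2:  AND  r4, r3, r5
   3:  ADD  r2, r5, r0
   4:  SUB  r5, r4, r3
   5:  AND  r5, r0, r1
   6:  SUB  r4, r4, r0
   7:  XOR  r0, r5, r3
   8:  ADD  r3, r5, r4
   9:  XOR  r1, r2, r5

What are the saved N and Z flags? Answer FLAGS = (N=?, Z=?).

after  0: r0=0x46 r1=0xae r2=0xa8 r3=0xae r4=0x1c r5=0xa2  N=1 Z=0
after  1: r0=0xfa r1=0xae r2=0xa8 r3=0xae r4=0x1c r5=0xa2  N=1 Z=0
after  2: r0=0xfa r1=0xae r2=0xa8 r3=0xae r4=0xa2 r5=0xa2  N=1 Z=0
after  3: r0=0xfa r1=0xae r2=0x9c r3=0xae r4=0xa2 r5=0xa2  N=1 Z=0
after  4: r0=0xfa r1=0xae r2=0x9c r3=0xae r4=0xa2 r5=0xf4  N=1 Z=0
after  5: r0=0xfa r1=0xae r2=0x9c r3=0xae r4=0xa2 r5=0xaa  N=1 Z=0
-- IRQ taken; context saved, return-PC = 6 --

FLAGS = (N=1, Z=0)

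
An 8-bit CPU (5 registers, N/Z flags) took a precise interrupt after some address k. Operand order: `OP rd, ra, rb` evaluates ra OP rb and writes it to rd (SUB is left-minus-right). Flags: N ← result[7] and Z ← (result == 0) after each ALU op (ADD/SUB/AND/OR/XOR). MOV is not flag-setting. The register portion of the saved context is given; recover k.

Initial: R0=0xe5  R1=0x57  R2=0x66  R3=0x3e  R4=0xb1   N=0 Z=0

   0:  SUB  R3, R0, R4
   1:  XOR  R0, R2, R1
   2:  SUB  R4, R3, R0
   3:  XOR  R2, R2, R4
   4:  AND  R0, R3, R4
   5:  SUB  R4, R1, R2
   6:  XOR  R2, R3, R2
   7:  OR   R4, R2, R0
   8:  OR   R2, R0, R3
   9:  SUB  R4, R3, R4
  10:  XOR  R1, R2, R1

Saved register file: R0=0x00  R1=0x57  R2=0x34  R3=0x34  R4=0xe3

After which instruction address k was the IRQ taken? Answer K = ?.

K = 9

after  0: R0=0xe5 R1=0x57 R2=0x66 R3=0x34 R4=0xb1  N=0 Z=0
after  1: R0=0x31 R1=0x57 R2=0x66 R3=0x34 R4=0xb1  N=0 Z=0
after  2: R0=0x31 R1=0x57 R2=0x66 R3=0x34 R4=0x03  N=0 Z=0
after  3: R0=0x31 R1=0x57 R2=0x65 R3=0x34 R4=0x03  N=0 Z=0
after  4: R0=0x00 R1=0x57 R2=0x65 R3=0x34 R4=0x03  N=0 Z=1
after  5: R0=0x00 R1=0x57 R2=0x65 R3=0x34 R4=0xf2  N=1 Z=0
after  6: R0=0x00 R1=0x57 R2=0x51 R3=0x34 R4=0xf2  N=0 Z=0
after  7: R0=0x00 R1=0x57 R2=0x51 R3=0x34 R4=0x51  N=0 Z=0
after  8: R0=0x00 R1=0x57 R2=0x34 R3=0x34 R4=0x51  N=0 Z=0
after  9: R0=0x00 R1=0x57 R2=0x34 R3=0x34 R4=0xe3  N=1 Z=0
-- IRQ taken; context saved, return-PC = 10 --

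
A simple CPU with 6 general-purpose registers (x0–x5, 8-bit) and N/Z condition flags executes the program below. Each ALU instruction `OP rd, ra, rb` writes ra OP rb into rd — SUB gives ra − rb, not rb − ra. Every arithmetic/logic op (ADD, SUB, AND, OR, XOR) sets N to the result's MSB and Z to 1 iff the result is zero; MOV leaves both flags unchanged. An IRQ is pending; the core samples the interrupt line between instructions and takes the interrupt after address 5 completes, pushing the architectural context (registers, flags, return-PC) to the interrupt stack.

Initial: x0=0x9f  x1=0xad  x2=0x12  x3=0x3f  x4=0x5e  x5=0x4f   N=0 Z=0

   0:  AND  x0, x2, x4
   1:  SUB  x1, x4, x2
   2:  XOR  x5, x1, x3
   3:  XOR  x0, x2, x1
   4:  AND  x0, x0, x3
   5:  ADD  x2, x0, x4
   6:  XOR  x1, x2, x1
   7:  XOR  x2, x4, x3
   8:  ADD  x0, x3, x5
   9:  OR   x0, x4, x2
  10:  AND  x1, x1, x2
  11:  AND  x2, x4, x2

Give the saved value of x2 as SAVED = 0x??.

SAVED = 0x7c

after  0: x0=0x12 x1=0xad x2=0x12 x3=0x3f x4=0x5e x5=0x4f  N=0 Z=0
after  1: x0=0x12 x1=0x4c x2=0x12 x3=0x3f x4=0x5e x5=0x4f  N=0 Z=0
after  2: x0=0x12 x1=0x4c x2=0x12 x3=0x3f x4=0x5e x5=0x73  N=0 Z=0
after  3: x0=0x5e x1=0x4c x2=0x12 x3=0x3f x4=0x5e x5=0x73  N=0 Z=0
after  4: x0=0x1e x1=0x4c x2=0x12 x3=0x3f x4=0x5e x5=0x73  N=0 Z=0
after  5: x0=0x1e x1=0x4c x2=0x7c x3=0x3f x4=0x5e x5=0x73  N=0 Z=0
-- IRQ taken; context saved, return-PC = 6 --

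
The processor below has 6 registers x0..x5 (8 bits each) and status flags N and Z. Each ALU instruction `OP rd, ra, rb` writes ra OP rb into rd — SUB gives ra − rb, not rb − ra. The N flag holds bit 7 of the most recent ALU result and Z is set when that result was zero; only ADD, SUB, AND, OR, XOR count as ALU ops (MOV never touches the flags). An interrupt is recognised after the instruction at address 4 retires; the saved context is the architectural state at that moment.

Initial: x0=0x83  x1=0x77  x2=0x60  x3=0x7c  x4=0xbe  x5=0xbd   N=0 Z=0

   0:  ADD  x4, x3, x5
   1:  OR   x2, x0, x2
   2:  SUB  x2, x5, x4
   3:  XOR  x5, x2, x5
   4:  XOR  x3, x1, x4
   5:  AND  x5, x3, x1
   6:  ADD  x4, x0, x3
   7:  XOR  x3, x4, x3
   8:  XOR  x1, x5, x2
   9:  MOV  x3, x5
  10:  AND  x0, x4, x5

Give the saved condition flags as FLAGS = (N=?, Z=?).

FLAGS = (N=0, Z=0)

after  0: x0=0x83 x1=0x77 x2=0x60 x3=0x7c x4=0x39 x5=0xbd  N=0 Z=0
after  1: x0=0x83 x1=0x77 x2=0xe3 x3=0x7c x4=0x39 x5=0xbd  N=1 Z=0
after  2: x0=0x83 x1=0x77 x2=0x84 x3=0x7c x4=0x39 x5=0xbd  N=1 Z=0
after  3: x0=0x83 x1=0x77 x2=0x84 x3=0x7c x4=0x39 x5=0x39  N=0 Z=0
after  4: x0=0x83 x1=0x77 x2=0x84 x3=0x4e x4=0x39 x5=0x39  N=0 Z=0
-- IRQ taken; context saved, return-PC = 5 --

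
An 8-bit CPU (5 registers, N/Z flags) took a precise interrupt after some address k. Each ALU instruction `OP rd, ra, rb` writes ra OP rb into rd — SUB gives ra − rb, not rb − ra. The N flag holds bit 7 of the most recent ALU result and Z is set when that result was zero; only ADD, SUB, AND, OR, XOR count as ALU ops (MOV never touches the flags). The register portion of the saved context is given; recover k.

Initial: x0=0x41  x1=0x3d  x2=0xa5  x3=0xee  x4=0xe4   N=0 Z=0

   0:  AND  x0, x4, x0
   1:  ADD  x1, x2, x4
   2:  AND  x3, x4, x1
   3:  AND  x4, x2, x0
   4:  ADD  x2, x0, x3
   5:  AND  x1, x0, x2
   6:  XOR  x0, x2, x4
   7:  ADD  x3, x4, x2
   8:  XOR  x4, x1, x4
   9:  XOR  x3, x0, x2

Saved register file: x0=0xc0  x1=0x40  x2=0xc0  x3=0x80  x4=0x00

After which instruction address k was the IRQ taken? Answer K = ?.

after  0: x0=0x40 x1=0x3d x2=0xa5 x3=0xee x4=0xe4  N=0 Z=0
after  1: x0=0x40 x1=0x89 x2=0xa5 x3=0xee x4=0xe4  N=1 Z=0
after  2: x0=0x40 x1=0x89 x2=0xa5 x3=0x80 x4=0xe4  N=1 Z=0
after  3: x0=0x40 x1=0x89 x2=0xa5 x3=0x80 x4=0x00  N=0 Z=1
after  4: x0=0x40 x1=0x89 x2=0xc0 x3=0x80 x4=0x00  N=1 Z=0
after  5: x0=0x40 x1=0x40 x2=0xc0 x3=0x80 x4=0x00  N=0 Z=0
after  6: x0=0xc0 x1=0x40 x2=0xc0 x3=0x80 x4=0x00  N=1 Z=0
-- IRQ taken; context saved, return-PC = 7 --

K = 6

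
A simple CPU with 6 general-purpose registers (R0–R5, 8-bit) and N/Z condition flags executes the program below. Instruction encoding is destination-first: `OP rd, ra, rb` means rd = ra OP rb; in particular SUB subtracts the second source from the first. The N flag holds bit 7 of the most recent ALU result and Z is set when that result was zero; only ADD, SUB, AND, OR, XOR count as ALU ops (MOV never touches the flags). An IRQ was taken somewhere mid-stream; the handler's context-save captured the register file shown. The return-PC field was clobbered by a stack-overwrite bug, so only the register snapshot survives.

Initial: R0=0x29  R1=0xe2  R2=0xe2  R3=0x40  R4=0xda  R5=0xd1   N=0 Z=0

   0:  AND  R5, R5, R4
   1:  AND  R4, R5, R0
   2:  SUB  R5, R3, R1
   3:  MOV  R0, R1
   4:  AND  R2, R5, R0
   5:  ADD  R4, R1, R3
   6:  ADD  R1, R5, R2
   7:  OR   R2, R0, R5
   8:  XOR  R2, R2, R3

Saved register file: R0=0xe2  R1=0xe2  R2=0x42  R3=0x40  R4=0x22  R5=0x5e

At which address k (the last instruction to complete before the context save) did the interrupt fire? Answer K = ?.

after  0: R0=0x29 R1=0xe2 R2=0xe2 R3=0x40 R4=0xda R5=0xd0  N=1 Z=0
after  1: R0=0x29 R1=0xe2 R2=0xe2 R3=0x40 R4=0x00 R5=0xd0  N=0 Z=1
after  2: R0=0x29 R1=0xe2 R2=0xe2 R3=0x40 R4=0x00 R5=0x5e  N=0 Z=0
after  3: R0=0xe2 R1=0xe2 R2=0xe2 R3=0x40 R4=0x00 R5=0x5e  N=0 Z=0
after  4: R0=0xe2 R1=0xe2 R2=0x42 R3=0x40 R4=0x00 R5=0x5e  N=0 Z=0
after  5: R0=0xe2 R1=0xe2 R2=0x42 R3=0x40 R4=0x22 R5=0x5e  N=0 Z=0
-- IRQ taken; context saved, return-PC = 6 --

K = 5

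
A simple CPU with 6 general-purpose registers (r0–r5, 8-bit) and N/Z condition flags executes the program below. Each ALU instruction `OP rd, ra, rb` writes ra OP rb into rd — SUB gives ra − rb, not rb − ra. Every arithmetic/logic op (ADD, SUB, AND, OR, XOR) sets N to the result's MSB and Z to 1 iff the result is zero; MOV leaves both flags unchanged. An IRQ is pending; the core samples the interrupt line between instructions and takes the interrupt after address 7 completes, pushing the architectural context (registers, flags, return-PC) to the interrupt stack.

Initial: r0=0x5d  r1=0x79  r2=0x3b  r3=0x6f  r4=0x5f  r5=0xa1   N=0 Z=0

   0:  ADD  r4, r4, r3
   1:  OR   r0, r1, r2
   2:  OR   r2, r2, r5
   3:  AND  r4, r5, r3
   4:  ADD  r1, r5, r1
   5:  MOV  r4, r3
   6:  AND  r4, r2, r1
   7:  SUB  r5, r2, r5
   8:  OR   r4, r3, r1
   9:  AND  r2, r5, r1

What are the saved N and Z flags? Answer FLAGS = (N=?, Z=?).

FLAGS = (N=0, Z=0)

after  0: r0=0x5d r1=0x79 r2=0x3b r3=0x6f r4=0xce r5=0xa1  N=1 Z=0
after  1: r0=0x7b r1=0x79 r2=0x3b r3=0x6f r4=0xce r5=0xa1  N=0 Z=0
after  2: r0=0x7b r1=0x79 r2=0xbb r3=0x6f r4=0xce r5=0xa1  N=1 Z=0
after  3: r0=0x7b r1=0x79 r2=0xbb r3=0x6f r4=0x21 r5=0xa1  N=0 Z=0
after  4: r0=0x7b r1=0x1a r2=0xbb r3=0x6f r4=0x21 r5=0xa1  N=0 Z=0
after  5: r0=0x7b r1=0x1a r2=0xbb r3=0x6f r4=0x6f r5=0xa1  N=0 Z=0
after  6: r0=0x7b r1=0x1a r2=0xbb r3=0x6f r4=0x1a r5=0xa1  N=0 Z=0
after  7: r0=0x7b r1=0x1a r2=0xbb r3=0x6f r4=0x1a r5=0x1a  N=0 Z=0
-- IRQ taken; context saved, return-PC = 8 --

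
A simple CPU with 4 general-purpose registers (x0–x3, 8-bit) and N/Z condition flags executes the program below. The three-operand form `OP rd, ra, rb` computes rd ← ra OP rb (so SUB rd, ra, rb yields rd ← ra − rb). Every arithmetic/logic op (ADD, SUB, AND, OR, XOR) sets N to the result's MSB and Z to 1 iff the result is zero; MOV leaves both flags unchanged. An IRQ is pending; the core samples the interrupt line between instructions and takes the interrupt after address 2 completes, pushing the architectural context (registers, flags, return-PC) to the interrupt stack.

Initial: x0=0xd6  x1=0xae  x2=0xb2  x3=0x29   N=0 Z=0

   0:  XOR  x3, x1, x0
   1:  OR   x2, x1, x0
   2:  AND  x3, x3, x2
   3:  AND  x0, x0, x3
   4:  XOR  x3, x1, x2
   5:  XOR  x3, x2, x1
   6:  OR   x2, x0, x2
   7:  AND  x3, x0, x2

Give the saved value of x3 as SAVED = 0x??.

after  0: x0=0xd6 x1=0xae x2=0xb2 x3=0x78  N=0 Z=0
after  1: x0=0xd6 x1=0xae x2=0xfe x3=0x78  N=1 Z=0
after  2: x0=0xd6 x1=0xae x2=0xfe x3=0x78  N=0 Z=0
-- IRQ taken; context saved, return-PC = 3 --

SAVED = 0x78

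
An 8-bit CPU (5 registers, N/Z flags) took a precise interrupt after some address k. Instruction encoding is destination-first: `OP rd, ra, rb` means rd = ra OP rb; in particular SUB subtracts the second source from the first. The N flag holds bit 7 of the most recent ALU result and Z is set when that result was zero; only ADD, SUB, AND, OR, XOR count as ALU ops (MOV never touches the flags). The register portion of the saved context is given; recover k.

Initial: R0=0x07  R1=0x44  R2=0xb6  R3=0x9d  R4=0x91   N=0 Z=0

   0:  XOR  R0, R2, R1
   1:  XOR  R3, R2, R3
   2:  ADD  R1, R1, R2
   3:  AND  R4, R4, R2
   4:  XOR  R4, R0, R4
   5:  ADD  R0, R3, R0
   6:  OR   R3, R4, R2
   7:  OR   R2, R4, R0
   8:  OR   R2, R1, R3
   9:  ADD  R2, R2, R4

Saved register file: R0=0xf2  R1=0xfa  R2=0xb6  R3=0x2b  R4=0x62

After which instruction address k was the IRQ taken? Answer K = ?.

K = 4

after  0: R0=0xf2 R1=0x44 R2=0xb6 R3=0x9d R4=0x91  N=1 Z=0
after  1: R0=0xf2 R1=0x44 R2=0xb6 R3=0x2b R4=0x91  N=0 Z=0
after  2: R0=0xf2 R1=0xfa R2=0xb6 R3=0x2b R4=0x91  N=1 Z=0
after  3: R0=0xf2 R1=0xfa R2=0xb6 R3=0x2b R4=0x90  N=1 Z=0
after  4: R0=0xf2 R1=0xfa R2=0xb6 R3=0x2b R4=0x62  N=0 Z=0
-- IRQ taken; context saved, return-PC = 5 --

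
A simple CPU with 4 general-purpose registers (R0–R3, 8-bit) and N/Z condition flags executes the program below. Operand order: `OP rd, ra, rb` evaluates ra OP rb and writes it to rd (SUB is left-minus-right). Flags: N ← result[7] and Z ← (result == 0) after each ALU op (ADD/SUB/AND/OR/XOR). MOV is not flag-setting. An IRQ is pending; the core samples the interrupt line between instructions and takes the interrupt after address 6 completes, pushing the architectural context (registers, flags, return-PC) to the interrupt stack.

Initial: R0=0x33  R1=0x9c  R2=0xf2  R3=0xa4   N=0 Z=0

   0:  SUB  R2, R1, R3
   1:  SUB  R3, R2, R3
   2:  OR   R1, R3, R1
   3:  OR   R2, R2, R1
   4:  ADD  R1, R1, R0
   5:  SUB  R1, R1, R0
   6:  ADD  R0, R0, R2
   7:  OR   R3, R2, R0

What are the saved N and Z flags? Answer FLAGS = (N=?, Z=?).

after  0: R0=0x33 R1=0x9c R2=0xf8 R3=0xa4  N=1 Z=0
after  1: R0=0x33 R1=0x9c R2=0xf8 R3=0x54  N=0 Z=0
after  2: R0=0x33 R1=0xdc R2=0xf8 R3=0x54  N=1 Z=0
after  3: R0=0x33 R1=0xdc R2=0xfc R3=0x54  N=1 Z=0
after  4: R0=0x33 R1=0x0f R2=0xfc R3=0x54  N=0 Z=0
after  5: R0=0x33 R1=0xdc R2=0xfc R3=0x54  N=1 Z=0
after  6: R0=0x2f R1=0xdc R2=0xfc R3=0x54  N=0 Z=0
-- IRQ taken; context saved, return-PC = 7 --

FLAGS = (N=0, Z=0)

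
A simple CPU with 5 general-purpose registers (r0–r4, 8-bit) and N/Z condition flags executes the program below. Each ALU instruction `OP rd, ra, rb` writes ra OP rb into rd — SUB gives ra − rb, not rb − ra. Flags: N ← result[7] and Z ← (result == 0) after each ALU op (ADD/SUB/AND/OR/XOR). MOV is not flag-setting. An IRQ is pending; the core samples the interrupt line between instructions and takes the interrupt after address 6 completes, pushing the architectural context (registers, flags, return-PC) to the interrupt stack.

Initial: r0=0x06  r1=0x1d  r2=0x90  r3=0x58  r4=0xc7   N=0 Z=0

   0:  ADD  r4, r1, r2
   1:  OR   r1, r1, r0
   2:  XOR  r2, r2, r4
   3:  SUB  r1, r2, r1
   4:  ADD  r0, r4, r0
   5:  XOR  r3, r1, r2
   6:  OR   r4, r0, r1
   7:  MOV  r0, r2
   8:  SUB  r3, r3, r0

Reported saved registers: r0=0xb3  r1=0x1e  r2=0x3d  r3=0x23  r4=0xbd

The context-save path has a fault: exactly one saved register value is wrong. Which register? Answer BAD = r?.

BAD = r4

after  0: r0=0x06 r1=0x1d r2=0x90 r3=0x58 r4=0xad  N=1 Z=0
after  1: r0=0x06 r1=0x1f r2=0x90 r3=0x58 r4=0xad  N=0 Z=0
after  2: r0=0x06 r1=0x1f r2=0x3d r3=0x58 r4=0xad  N=0 Z=0
after  3: r0=0x06 r1=0x1e r2=0x3d r3=0x58 r4=0xad  N=0 Z=0
after  4: r0=0xb3 r1=0x1e r2=0x3d r3=0x58 r4=0xad  N=1 Z=0
after  5: r0=0xb3 r1=0x1e r2=0x3d r3=0x23 r4=0xad  N=0 Z=0
after  6: r0=0xb3 r1=0x1e r2=0x3d r3=0x23 r4=0xbf  N=1 Z=0
-- IRQ taken; context saved, return-PC = 7 --
mismatch: r4: reported 0xbd vs actual 0xbf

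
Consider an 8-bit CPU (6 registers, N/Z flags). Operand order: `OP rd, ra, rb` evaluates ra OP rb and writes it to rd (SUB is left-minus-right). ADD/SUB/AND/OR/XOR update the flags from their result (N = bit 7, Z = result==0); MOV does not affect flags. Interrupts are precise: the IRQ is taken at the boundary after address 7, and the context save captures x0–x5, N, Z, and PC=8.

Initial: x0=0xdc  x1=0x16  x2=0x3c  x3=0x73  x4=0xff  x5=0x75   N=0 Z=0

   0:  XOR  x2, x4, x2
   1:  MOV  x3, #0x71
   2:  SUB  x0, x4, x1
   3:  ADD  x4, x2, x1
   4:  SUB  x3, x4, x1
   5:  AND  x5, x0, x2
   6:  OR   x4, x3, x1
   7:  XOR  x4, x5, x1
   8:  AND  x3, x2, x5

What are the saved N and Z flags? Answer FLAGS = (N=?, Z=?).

after  0: x0=0xdc x1=0x16 x2=0xc3 x3=0x73 x4=0xff x5=0x75  N=1 Z=0
after  1: x0=0xdc x1=0x16 x2=0xc3 x3=0x71 x4=0xff x5=0x75  N=1 Z=0
after  2: x0=0xe9 x1=0x16 x2=0xc3 x3=0x71 x4=0xff x5=0x75  N=1 Z=0
after  3: x0=0xe9 x1=0x16 x2=0xc3 x3=0x71 x4=0xd9 x5=0x75  N=1 Z=0
after  4: x0=0xe9 x1=0x16 x2=0xc3 x3=0xc3 x4=0xd9 x5=0x75  N=1 Z=0
after  5: x0=0xe9 x1=0x16 x2=0xc3 x3=0xc3 x4=0xd9 x5=0xc1  N=1 Z=0
after  6: x0=0xe9 x1=0x16 x2=0xc3 x3=0xc3 x4=0xd7 x5=0xc1  N=1 Z=0
after  7: x0=0xe9 x1=0x16 x2=0xc3 x3=0xc3 x4=0xd7 x5=0xc1  N=1 Z=0
-- IRQ taken; context saved, return-PC = 8 --

FLAGS = (N=1, Z=0)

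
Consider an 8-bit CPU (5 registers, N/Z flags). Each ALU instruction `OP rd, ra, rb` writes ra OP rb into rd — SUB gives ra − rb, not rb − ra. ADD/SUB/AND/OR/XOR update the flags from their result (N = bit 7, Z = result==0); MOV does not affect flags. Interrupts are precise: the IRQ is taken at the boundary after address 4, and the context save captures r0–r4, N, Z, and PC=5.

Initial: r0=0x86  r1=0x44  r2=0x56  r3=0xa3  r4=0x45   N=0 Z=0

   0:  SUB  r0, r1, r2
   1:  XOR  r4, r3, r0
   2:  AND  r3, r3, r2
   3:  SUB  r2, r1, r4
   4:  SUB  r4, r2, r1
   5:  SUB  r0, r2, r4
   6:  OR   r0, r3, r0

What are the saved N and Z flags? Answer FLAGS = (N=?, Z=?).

FLAGS = (N=1, Z=0)

after  0: r0=0xee r1=0x44 r2=0x56 r3=0xa3 r4=0x45  N=1 Z=0
after  1: r0=0xee r1=0x44 r2=0x56 r3=0xa3 r4=0x4d  N=0 Z=0
after  2: r0=0xee r1=0x44 r2=0x56 r3=0x02 r4=0x4d  N=0 Z=0
after  3: r0=0xee r1=0x44 r2=0xf7 r3=0x02 r4=0x4d  N=1 Z=0
after  4: r0=0xee r1=0x44 r2=0xf7 r3=0x02 r4=0xb3  N=1 Z=0
-- IRQ taken; context saved, return-PC = 5 --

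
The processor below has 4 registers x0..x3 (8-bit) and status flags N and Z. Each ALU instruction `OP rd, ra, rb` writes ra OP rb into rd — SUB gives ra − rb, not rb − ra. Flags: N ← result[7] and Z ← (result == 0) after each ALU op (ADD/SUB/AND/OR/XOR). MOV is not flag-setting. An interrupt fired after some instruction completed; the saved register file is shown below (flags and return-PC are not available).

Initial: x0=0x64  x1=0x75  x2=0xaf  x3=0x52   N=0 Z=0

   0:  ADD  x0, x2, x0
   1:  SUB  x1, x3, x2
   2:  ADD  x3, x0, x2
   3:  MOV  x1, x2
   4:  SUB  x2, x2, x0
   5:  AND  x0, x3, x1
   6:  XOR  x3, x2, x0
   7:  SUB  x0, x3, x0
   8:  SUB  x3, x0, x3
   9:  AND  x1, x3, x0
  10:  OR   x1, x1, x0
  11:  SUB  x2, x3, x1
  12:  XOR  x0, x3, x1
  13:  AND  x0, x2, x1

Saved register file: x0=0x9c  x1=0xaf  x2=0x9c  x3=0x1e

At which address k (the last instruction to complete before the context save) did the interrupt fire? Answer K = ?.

after  0: x0=0x13 x1=0x75 x2=0xaf x3=0x52  N=0 Z=0
after  1: x0=0x13 x1=0xa3 x2=0xaf x3=0x52  N=1 Z=0
after  2: x0=0x13 x1=0xa3 x2=0xaf x3=0xc2  N=1 Z=0
after  3: x0=0x13 x1=0xaf x2=0xaf x3=0xc2  N=1 Z=0
after  4: x0=0x13 x1=0xaf x2=0x9c x3=0xc2  N=1 Z=0
after  5: x0=0x82 x1=0xaf x2=0x9c x3=0xc2  N=1 Z=0
after  6: x0=0x82 x1=0xaf x2=0x9c x3=0x1e  N=0 Z=0
after  7: x0=0x9c x1=0xaf x2=0x9c x3=0x1e  N=1 Z=0
-- IRQ taken; context saved, return-PC = 8 --

K = 7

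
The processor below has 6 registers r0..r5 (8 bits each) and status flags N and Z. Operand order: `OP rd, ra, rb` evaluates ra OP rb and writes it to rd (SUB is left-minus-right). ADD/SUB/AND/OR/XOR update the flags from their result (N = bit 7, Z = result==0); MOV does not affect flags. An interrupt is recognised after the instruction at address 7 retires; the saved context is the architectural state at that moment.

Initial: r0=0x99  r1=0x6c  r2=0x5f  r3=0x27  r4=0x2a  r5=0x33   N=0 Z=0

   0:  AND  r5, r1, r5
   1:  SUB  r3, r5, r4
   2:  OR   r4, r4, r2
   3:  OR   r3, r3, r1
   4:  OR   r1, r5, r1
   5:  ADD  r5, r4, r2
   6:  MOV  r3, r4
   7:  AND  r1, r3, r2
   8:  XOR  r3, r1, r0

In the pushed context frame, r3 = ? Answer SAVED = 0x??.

SAVED = 0x7f

after  0: r0=0x99 r1=0x6c r2=0x5f r3=0x27 r4=0x2a r5=0x20  N=0 Z=0
after  1: r0=0x99 r1=0x6c r2=0x5f r3=0xf6 r4=0x2a r5=0x20  N=1 Z=0
after  2: r0=0x99 r1=0x6c r2=0x5f r3=0xf6 r4=0x7f r5=0x20  N=0 Z=0
after  3: r0=0x99 r1=0x6c r2=0x5f r3=0xfe r4=0x7f r5=0x20  N=1 Z=0
after  4: r0=0x99 r1=0x6c r2=0x5f r3=0xfe r4=0x7f r5=0x20  N=0 Z=0
after  5: r0=0x99 r1=0x6c r2=0x5f r3=0xfe r4=0x7f r5=0xde  N=1 Z=0
after  6: r0=0x99 r1=0x6c r2=0x5f r3=0x7f r4=0x7f r5=0xde  N=1 Z=0
after  7: r0=0x99 r1=0x5f r2=0x5f r3=0x7f r4=0x7f r5=0xde  N=0 Z=0
-- IRQ taken; context saved, return-PC = 8 --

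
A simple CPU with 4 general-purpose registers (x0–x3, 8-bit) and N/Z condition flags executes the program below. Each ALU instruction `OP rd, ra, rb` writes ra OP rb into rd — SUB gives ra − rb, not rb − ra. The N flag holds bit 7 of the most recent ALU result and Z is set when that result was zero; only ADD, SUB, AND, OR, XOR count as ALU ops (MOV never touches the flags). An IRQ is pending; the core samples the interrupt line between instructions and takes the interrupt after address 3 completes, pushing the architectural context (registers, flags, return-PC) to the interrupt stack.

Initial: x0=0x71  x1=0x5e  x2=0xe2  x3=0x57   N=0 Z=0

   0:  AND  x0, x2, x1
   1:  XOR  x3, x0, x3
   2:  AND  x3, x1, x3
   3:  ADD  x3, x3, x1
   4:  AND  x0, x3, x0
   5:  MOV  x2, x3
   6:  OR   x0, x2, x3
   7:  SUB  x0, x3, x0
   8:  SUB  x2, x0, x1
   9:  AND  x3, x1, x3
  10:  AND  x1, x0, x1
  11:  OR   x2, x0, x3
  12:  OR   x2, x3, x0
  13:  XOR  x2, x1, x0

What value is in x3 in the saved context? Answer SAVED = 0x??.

SAVED = 0x72

after  0: x0=0x42 x1=0x5e x2=0xe2 x3=0x57  N=0 Z=0
after  1: x0=0x42 x1=0x5e x2=0xe2 x3=0x15  N=0 Z=0
after  2: x0=0x42 x1=0x5e x2=0xe2 x3=0x14  N=0 Z=0
after  3: x0=0x42 x1=0x5e x2=0xe2 x3=0x72  N=0 Z=0
-- IRQ taken; context saved, return-PC = 4 --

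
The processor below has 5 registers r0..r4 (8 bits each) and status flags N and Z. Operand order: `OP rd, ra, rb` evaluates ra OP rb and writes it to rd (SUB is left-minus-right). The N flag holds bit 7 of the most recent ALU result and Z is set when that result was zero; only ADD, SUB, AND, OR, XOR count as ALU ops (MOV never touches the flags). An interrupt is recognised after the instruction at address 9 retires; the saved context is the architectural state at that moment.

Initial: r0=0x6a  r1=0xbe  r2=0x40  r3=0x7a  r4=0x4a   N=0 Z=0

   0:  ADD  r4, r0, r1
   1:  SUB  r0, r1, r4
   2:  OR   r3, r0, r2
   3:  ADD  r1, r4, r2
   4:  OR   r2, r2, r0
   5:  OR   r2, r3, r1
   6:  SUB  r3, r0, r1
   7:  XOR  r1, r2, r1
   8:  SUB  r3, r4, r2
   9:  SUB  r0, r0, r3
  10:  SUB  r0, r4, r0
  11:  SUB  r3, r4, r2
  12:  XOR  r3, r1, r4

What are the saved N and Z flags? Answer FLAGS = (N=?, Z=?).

FLAGS = (N=0, Z=0)

after  0: r0=0x6a r1=0xbe r2=0x40 r3=0x7a r4=0x28  N=0 Z=0
after  1: r0=0x96 r1=0xbe r2=0x40 r3=0x7a r4=0x28  N=1 Z=0
after  2: r0=0x96 r1=0xbe r2=0x40 r3=0xd6 r4=0x28  N=1 Z=0
after  3: r0=0x96 r1=0x68 r2=0x40 r3=0xd6 r4=0x28  N=0 Z=0
after  4: r0=0x96 r1=0x68 r2=0xd6 r3=0xd6 r4=0x28  N=1 Z=0
after  5: r0=0x96 r1=0x68 r2=0xfe r3=0xd6 r4=0x28  N=1 Z=0
after  6: r0=0x96 r1=0x68 r2=0xfe r3=0x2e r4=0x28  N=0 Z=0
after  7: r0=0x96 r1=0x96 r2=0xfe r3=0x2e r4=0x28  N=1 Z=0
after  8: r0=0x96 r1=0x96 r2=0xfe r3=0x2a r4=0x28  N=0 Z=0
after  9: r0=0x6c r1=0x96 r2=0xfe r3=0x2a r4=0x28  N=0 Z=0
-- IRQ taken; context saved, return-PC = 10 --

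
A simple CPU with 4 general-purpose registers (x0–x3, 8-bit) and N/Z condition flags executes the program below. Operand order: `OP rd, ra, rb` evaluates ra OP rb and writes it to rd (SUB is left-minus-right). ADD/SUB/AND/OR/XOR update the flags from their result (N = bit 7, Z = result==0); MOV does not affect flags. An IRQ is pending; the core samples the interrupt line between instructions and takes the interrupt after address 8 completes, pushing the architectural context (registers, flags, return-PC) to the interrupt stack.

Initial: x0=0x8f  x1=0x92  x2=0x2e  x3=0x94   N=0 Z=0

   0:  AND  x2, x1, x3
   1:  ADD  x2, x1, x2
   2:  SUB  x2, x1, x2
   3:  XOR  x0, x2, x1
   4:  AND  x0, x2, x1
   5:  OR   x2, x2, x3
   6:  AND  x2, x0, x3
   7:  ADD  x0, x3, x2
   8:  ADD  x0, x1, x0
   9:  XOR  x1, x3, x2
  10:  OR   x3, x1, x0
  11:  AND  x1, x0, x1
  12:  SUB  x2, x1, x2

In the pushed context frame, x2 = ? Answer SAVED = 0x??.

SAVED = 0x10

after  0: x0=0x8f x1=0x92 x2=0x90 x3=0x94  N=1 Z=0
after  1: x0=0x8f x1=0x92 x2=0x22 x3=0x94  N=0 Z=0
after  2: x0=0x8f x1=0x92 x2=0x70 x3=0x94  N=0 Z=0
after  3: x0=0xe2 x1=0x92 x2=0x70 x3=0x94  N=1 Z=0
after  4: x0=0x10 x1=0x92 x2=0x70 x3=0x94  N=0 Z=0
after  5: x0=0x10 x1=0x92 x2=0xf4 x3=0x94  N=1 Z=0
after  6: x0=0x10 x1=0x92 x2=0x10 x3=0x94  N=0 Z=0
after  7: x0=0xa4 x1=0x92 x2=0x10 x3=0x94  N=1 Z=0
after  8: x0=0x36 x1=0x92 x2=0x10 x3=0x94  N=0 Z=0
-- IRQ taken; context saved, return-PC = 9 --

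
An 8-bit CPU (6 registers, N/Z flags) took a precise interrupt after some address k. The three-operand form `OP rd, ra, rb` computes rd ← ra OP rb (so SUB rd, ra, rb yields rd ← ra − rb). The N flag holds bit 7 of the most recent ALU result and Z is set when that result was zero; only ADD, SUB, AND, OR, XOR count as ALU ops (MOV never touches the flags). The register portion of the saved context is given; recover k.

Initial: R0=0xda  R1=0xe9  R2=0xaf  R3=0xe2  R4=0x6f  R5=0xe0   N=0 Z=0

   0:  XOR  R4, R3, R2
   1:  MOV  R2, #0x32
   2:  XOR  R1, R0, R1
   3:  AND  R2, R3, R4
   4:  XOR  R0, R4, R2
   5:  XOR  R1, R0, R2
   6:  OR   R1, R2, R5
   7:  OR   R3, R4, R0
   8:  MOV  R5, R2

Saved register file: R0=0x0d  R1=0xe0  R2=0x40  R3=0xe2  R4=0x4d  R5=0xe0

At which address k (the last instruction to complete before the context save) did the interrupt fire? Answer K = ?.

after  0: R0=0xda R1=0xe9 R2=0xaf R3=0xe2 R4=0x4d R5=0xe0  N=0 Z=0
after  1: R0=0xda R1=0xe9 R2=0x32 R3=0xe2 R4=0x4d R5=0xe0  N=0 Z=0
after  2: R0=0xda R1=0x33 R2=0x32 R3=0xe2 R4=0x4d R5=0xe0  N=0 Z=0
after  3: R0=0xda R1=0x33 R2=0x40 R3=0xe2 R4=0x4d R5=0xe0  N=0 Z=0
after  4: R0=0x0d R1=0x33 R2=0x40 R3=0xe2 R4=0x4d R5=0xe0  N=0 Z=0
after  5: R0=0x0d R1=0x4d R2=0x40 R3=0xe2 R4=0x4d R5=0xe0  N=0 Z=0
after  6: R0=0x0d R1=0xe0 R2=0x40 R3=0xe2 R4=0x4d R5=0xe0  N=1 Z=0
-- IRQ taken; context saved, return-PC = 7 --

K = 6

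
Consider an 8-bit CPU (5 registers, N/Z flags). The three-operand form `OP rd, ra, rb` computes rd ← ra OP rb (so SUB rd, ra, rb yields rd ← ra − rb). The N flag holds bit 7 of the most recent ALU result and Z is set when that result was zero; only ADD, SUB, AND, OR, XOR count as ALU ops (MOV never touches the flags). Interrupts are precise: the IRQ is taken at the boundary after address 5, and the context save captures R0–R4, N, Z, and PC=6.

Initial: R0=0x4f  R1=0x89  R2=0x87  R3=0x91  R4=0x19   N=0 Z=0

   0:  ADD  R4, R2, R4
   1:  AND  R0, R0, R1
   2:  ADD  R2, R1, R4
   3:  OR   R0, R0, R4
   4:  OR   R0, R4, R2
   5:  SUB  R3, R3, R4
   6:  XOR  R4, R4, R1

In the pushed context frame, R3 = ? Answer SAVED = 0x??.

after  0: R0=0x4f R1=0x89 R2=0x87 R3=0x91 R4=0xa0  N=1 Z=0
after  1: R0=0x09 R1=0x89 R2=0x87 R3=0x91 R4=0xa0  N=0 Z=0
after  2: R0=0x09 R1=0x89 R2=0x29 R3=0x91 R4=0xa0  N=0 Z=0
after  3: R0=0xa9 R1=0x89 R2=0x29 R3=0x91 R4=0xa0  N=1 Z=0
after  4: R0=0xa9 R1=0x89 R2=0x29 R3=0x91 R4=0xa0  N=1 Z=0
after  5: R0=0xa9 R1=0x89 R2=0x29 R3=0xf1 R4=0xa0  N=1 Z=0
-- IRQ taken; context saved, return-PC = 6 --

SAVED = 0xf1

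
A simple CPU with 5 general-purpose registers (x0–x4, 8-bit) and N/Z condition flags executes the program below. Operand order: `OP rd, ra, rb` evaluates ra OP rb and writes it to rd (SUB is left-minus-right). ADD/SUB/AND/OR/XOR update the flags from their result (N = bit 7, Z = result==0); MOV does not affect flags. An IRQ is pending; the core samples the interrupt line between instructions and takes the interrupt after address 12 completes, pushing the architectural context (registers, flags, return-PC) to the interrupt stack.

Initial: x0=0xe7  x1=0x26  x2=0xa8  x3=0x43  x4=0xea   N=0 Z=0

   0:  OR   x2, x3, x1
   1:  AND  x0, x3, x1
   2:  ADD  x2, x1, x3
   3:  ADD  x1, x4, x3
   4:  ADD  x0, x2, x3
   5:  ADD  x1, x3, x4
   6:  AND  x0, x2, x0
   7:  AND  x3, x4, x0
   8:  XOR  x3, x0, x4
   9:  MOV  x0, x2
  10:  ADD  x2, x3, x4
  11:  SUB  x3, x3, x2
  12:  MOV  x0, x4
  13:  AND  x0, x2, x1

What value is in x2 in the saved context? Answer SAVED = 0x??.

SAVED = 0xac

after  0: x0=0xe7 x1=0x26 x2=0x67 x3=0x43 x4=0xea  N=0 Z=0
after  1: x0=0x02 x1=0x26 x2=0x67 x3=0x43 x4=0xea  N=0 Z=0
after  2: x0=0x02 x1=0x26 x2=0x69 x3=0x43 x4=0xea  N=0 Z=0
after  3: x0=0x02 x1=0x2d x2=0x69 x3=0x43 x4=0xea  N=0 Z=0
after  4: x0=0xac x1=0x2d x2=0x69 x3=0x43 x4=0xea  N=1 Z=0
after  5: x0=0xac x1=0x2d x2=0x69 x3=0x43 x4=0xea  N=0 Z=0
after  6: x0=0x28 x1=0x2d x2=0x69 x3=0x43 x4=0xea  N=0 Z=0
after  7: x0=0x28 x1=0x2d x2=0x69 x3=0x28 x4=0xea  N=0 Z=0
after  8: x0=0x28 x1=0x2d x2=0x69 x3=0xc2 x4=0xea  N=1 Z=0
after  9: x0=0x69 x1=0x2d x2=0x69 x3=0xc2 x4=0xea  N=1 Z=0
after 10: x0=0x69 x1=0x2d x2=0xac x3=0xc2 x4=0xea  N=1 Z=0
after 11: x0=0x69 x1=0x2d x2=0xac x3=0x16 x4=0xea  N=0 Z=0
after 12: x0=0xea x1=0x2d x2=0xac x3=0x16 x4=0xea  N=0 Z=0
-- IRQ taken; context saved, return-PC = 13 --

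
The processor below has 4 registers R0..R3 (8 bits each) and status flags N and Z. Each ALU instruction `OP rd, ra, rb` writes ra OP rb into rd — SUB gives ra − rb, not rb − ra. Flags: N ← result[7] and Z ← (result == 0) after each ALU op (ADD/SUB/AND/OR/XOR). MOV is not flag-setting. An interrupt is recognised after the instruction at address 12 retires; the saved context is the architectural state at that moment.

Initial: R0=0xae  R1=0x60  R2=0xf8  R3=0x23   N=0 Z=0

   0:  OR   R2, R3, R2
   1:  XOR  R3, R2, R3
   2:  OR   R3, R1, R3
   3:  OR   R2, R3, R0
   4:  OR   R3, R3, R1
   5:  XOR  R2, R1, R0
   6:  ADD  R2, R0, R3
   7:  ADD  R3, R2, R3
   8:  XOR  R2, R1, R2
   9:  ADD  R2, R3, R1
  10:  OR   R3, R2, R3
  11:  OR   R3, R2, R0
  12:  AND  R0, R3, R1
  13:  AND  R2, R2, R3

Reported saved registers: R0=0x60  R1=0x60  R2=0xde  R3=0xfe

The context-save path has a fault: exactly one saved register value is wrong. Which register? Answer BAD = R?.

after  0: R0=0xae R1=0x60 R2=0xfb R3=0x23  N=1 Z=0
after  1: R0=0xae R1=0x60 R2=0xfb R3=0xd8  N=1 Z=0
after  2: R0=0xae R1=0x60 R2=0xfb R3=0xf8  N=1 Z=0
after  3: R0=0xae R1=0x60 R2=0xfe R3=0xf8  N=1 Z=0
after  4: R0=0xae R1=0x60 R2=0xfe R3=0xf8  N=1 Z=0
after  5: R0=0xae R1=0x60 R2=0xce R3=0xf8  N=1 Z=0
after  6: R0=0xae R1=0x60 R2=0xa6 R3=0xf8  N=1 Z=0
after  7: R0=0xae R1=0x60 R2=0xa6 R3=0x9e  N=1 Z=0
after  8: R0=0xae R1=0x60 R2=0xc6 R3=0x9e  N=1 Z=0
after  9: R0=0xae R1=0x60 R2=0xfe R3=0x9e  N=1 Z=0
after 10: R0=0xae R1=0x60 R2=0xfe R3=0xfe  N=1 Z=0
after 11: R0=0xae R1=0x60 R2=0xfe R3=0xfe  N=1 Z=0
after 12: R0=0x60 R1=0x60 R2=0xfe R3=0xfe  N=0 Z=0
-- IRQ taken; context saved, return-PC = 13 --
mismatch: R2: reported 0xde vs actual 0xfe

BAD = R2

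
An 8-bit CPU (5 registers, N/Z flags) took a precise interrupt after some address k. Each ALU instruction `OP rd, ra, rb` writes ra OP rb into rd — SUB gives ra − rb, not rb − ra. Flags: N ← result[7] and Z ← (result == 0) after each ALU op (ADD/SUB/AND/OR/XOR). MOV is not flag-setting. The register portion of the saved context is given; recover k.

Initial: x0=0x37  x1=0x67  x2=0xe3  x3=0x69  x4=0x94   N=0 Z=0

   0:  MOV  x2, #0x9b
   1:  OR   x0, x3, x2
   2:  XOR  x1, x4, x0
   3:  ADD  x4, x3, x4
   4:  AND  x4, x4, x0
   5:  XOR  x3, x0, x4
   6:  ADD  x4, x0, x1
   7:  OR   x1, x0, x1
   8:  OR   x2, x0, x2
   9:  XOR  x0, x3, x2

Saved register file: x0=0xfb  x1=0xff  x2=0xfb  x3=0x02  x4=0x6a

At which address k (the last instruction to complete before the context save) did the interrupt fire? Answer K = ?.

K = 8

after  0: x0=0x37 x1=0x67 x2=0x9b x3=0x69 x4=0x94  N=0 Z=0
after  1: x0=0xfb x1=0x67 x2=0x9b x3=0x69 x4=0x94  N=1 Z=0
after  2: x0=0xfb x1=0x6f x2=0x9b x3=0x69 x4=0x94  N=0 Z=0
after  3: x0=0xfb x1=0x6f x2=0x9b x3=0x69 x4=0xfd  N=1 Z=0
after  4: x0=0xfb x1=0x6f x2=0x9b x3=0x69 x4=0xf9  N=1 Z=0
after  5: x0=0xfb x1=0x6f x2=0x9b x3=0x02 x4=0xf9  N=0 Z=0
after  6: x0=0xfb x1=0x6f x2=0x9b x3=0x02 x4=0x6a  N=0 Z=0
after  7: x0=0xfb x1=0xff x2=0x9b x3=0x02 x4=0x6a  N=1 Z=0
after  8: x0=0xfb x1=0xff x2=0xfb x3=0x02 x4=0x6a  N=1 Z=0
-- IRQ taken; context saved, return-PC = 9 --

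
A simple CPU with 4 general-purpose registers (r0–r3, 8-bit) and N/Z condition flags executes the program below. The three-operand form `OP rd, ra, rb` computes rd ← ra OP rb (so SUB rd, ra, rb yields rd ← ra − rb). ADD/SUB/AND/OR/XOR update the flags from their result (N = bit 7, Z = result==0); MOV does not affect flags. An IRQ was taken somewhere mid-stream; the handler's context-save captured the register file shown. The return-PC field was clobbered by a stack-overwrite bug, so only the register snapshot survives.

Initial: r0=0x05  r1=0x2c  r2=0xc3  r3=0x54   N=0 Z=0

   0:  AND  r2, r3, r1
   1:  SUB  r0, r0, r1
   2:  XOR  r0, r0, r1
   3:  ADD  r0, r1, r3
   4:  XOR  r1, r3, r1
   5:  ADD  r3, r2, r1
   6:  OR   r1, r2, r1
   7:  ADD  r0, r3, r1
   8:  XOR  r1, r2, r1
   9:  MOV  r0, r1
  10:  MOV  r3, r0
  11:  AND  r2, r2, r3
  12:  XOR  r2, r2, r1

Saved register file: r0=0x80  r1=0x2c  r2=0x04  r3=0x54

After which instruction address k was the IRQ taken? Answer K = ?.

after  0: r0=0x05 r1=0x2c r2=0x04 r3=0x54  N=0 Z=0
after  1: r0=0xd9 r1=0x2c r2=0x04 r3=0x54  N=1 Z=0
after  2: r0=0xf5 r1=0x2c r2=0x04 r3=0x54  N=1 Z=0
after  3: r0=0x80 r1=0x2c r2=0x04 r3=0x54  N=1 Z=0
-- IRQ taken; context saved, return-PC = 4 --

K = 3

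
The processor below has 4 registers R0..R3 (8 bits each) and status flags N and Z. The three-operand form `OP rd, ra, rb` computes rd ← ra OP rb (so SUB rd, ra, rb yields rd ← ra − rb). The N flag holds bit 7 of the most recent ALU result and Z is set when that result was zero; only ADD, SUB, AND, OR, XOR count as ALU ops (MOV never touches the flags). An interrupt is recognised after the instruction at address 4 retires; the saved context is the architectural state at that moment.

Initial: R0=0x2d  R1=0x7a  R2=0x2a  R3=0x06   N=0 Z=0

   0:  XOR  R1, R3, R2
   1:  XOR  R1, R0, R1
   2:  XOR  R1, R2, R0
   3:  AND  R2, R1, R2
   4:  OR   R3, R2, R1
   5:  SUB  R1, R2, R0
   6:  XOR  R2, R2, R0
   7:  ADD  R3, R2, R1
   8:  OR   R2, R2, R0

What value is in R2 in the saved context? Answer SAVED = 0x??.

SAVED = 0x02

after  0: R0=0x2d R1=0x2c R2=0x2a R3=0x06  N=0 Z=0
after  1: R0=0x2d R1=0x01 R2=0x2a R3=0x06  N=0 Z=0
after  2: R0=0x2d R1=0x07 R2=0x2a R3=0x06  N=0 Z=0
after  3: R0=0x2d R1=0x07 R2=0x02 R3=0x06  N=0 Z=0
after  4: R0=0x2d R1=0x07 R2=0x02 R3=0x07  N=0 Z=0
-- IRQ taken; context saved, return-PC = 5 --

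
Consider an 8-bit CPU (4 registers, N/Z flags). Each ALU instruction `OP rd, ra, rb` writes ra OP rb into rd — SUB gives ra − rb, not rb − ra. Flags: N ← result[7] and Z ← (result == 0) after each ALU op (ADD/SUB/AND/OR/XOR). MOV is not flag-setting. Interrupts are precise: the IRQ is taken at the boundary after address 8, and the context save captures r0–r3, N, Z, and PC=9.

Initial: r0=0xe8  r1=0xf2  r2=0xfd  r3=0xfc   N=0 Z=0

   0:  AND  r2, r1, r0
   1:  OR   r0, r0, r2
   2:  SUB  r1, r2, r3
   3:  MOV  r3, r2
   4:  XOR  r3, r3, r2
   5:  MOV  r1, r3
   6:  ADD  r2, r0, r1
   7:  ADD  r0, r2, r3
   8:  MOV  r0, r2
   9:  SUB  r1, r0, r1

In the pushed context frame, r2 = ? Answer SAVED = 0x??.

after  0: r0=0xe8 r1=0xf2 r2=0xe0 r3=0xfc  N=1 Z=0
after  1: r0=0xe8 r1=0xf2 r2=0xe0 r3=0xfc  N=1 Z=0
after  2: r0=0xe8 r1=0xe4 r2=0xe0 r3=0xfc  N=1 Z=0
after  3: r0=0xe8 r1=0xe4 r2=0xe0 r3=0xe0  N=1 Z=0
after  4: r0=0xe8 r1=0xe4 r2=0xe0 r3=0x00  N=0 Z=1
after  5: r0=0xe8 r1=0x00 r2=0xe0 r3=0x00  N=0 Z=1
after  6: r0=0xe8 r1=0x00 r2=0xe8 r3=0x00  N=1 Z=0
after  7: r0=0xe8 r1=0x00 r2=0xe8 r3=0x00  N=1 Z=0
after  8: r0=0xe8 r1=0x00 r2=0xe8 r3=0x00  N=1 Z=0
-- IRQ taken; context saved, return-PC = 9 --

SAVED = 0xe8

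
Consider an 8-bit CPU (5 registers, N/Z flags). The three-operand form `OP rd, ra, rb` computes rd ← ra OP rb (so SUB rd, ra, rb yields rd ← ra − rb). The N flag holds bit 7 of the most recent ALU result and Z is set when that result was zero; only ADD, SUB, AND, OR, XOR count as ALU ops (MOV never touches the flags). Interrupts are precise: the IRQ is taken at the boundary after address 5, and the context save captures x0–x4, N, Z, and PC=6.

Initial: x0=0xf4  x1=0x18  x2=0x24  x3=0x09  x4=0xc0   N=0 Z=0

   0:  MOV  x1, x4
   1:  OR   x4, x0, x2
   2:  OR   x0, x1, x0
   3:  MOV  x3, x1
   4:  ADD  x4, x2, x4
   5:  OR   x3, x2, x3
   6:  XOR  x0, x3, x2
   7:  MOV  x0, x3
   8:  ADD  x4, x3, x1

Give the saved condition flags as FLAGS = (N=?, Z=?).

after  0: x0=0xf4 x1=0xc0 x2=0x24 x3=0x09 x4=0xc0  N=0 Z=0
after  1: x0=0xf4 x1=0xc0 x2=0x24 x3=0x09 x4=0xf4  N=1 Z=0
after  2: x0=0xf4 x1=0xc0 x2=0x24 x3=0x09 x4=0xf4  N=1 Z=0
after  3: x0=0xf4 x1=0xc0 x2=0x24 x3=0xc0 x4=0xf4  N=1 Z=0
after  4: x0=0xf4 x1=0xc0 x2=0x24 x3=0xc0 x4=0x18  N=0 Z=0
after  5: x0=0xf4 x1=0xc0 x2=0x24 x3=0xe4 x4=0x18  N=1 Z=0
-- IRQ taken; context saved, return-PC = 6 --

FLAGS = (N=1, Z=0)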